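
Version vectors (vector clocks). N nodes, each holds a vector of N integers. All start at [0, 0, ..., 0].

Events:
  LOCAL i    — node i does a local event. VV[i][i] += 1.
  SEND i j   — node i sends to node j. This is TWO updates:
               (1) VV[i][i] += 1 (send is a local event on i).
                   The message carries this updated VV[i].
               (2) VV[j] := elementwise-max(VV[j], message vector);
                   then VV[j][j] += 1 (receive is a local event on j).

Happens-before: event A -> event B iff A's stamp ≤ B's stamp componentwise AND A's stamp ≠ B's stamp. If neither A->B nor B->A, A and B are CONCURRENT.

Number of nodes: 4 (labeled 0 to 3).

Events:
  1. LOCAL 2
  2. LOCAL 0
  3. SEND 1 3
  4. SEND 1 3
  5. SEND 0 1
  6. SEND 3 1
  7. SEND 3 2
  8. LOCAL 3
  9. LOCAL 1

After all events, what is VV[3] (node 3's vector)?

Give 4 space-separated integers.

Initial: VV[0]=[0, 0, 0, 0]
Initial: VV[1]=[0, 0, 0, 0]
Initial: VV[2]=[0, 0, 0, 0]
Initial: VV[3]=[0, 0, 0, 0]
Event 1: LOCAL 2: VV[2][2]++ -> VV[2]=[0, 0, 1, 0]
Event 2: LOCAL 0: VV[0][0]++ -> VV[0]=[1, 0, 0, 0]
Event 3: SEND 1->3: VV[1][1]++ -> VV[1]=[0, 1, 0, 0], msg_vec=[0, 1, 0, 0]; VV[3]=max(VV[3],msg_vec) then VV[3][3]++ -> VV[3]=[0, 1, 0, 1]
Event 4: SEND 1->3: VV[1][1]++ -> VV[1]=[0, 2, 0, 0], msg_vec=[0, 2, 0, 0]; VV[3]=max(VV[3],msg_vec) then VV[3][3]++ -> VV[3]=[0, 2, 0, 2]
Event 5: SEND 0->1: VV[0][0]++ -> VV[0]=[2, 0, 0, 0], msg_vec=[2, 0, 0, 0]; VV[1]=max(VV[1],msg_vec) then VV[1][1]++ -> VV[1]=[2, 3, 0, 0]
Event 6: SEND 3->1: VV[3][3]++ -> VV[3]=[0, 2, 0, 3], msg_vec=[0, 2, 0, 3]; VV[1]=max(VV[1],msg_vec) then VV[1][1]++ -> VV[1]=[2, 4, 0, 3]
Event 7: SEND 3->2: VV[3][3]++ -> VV[3]=[0, 2, 0, 4], msg_vec=[0, 2, 0, 4]; VV[2]=max(VV[2],msg_vec) then VV[2][2]++ -> VV[2]=[0, 2, 2, 4]
Event 8: LOCAL 3: VV[3][3]++ -> VV[3]=[0, 2, 0, 5]
Event 9: LOCAL 1: VV[1][1]++ -> VV[1]=[2, 5, 0, 3]
Final vectors: VV[0]=[2, 0, 0, 0]; VV[1]=[2, 5, 0, 3]; VV[2]=[0, 2, 2, 4]; VV[3]=[0, 2, 0, 5]

Answer: 0 2 0 5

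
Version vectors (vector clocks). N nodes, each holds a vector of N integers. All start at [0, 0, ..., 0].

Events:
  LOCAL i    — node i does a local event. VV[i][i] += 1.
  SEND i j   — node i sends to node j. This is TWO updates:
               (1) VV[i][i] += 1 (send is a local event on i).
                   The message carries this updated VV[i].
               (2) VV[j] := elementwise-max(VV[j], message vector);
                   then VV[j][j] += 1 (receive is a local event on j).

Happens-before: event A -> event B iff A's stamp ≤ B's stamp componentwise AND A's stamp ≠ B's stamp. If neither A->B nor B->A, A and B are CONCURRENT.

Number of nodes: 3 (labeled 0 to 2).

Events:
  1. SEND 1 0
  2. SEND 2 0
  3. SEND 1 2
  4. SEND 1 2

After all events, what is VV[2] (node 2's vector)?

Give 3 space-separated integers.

Answer: 0 3 3

Derivation:
Initial: VV[0]=[0, 0, 0]
Initial: VV[1]=[0, 0, 0]
Initial: VV[2]=[0, 0, 0]
Event 1: SEND 1->0: VV[1][1]++ -> VV[1]=[0, 1, 0], msg_vec=[0, 1, 0]; VV[0]=max(VV[0],msg_vec) then VV[0][0]++ -> VV[0]=[1, 1, 0]
Event 2: SEND 2->0: VV[2][2]++ -> VV[2]=[0, 0, 1], msg_vec=[0, 0, 1]; VV[0]=max(VV[0],msg_vec) then VV[0][0]++ -> VV[0]=[2, 1, 1]
Event 3: SEND 1->2: VV[1][1]++ -> VV[1]=[0, 2, 0], msg_vec=[0, 2, 0]; VV[2]=max(VV[2],msg_vec) then VV[2][2]++ -> VV[2]=[0, 2, 2]
Event 4: SEND 1->2: VV[1][1]++ -> VV[1]=[0, 3, 0], msg_vec=[0, 3, 0]; VV[2]=max(VV[2],msg_vec) then VV[2][2]++ -> VV[2]=[0, 3, 3]
Final vectors: VV[0]=[2, 1, 1]; VV[1]=[0, 3, 0]; VV[2]=[0, 3, 3]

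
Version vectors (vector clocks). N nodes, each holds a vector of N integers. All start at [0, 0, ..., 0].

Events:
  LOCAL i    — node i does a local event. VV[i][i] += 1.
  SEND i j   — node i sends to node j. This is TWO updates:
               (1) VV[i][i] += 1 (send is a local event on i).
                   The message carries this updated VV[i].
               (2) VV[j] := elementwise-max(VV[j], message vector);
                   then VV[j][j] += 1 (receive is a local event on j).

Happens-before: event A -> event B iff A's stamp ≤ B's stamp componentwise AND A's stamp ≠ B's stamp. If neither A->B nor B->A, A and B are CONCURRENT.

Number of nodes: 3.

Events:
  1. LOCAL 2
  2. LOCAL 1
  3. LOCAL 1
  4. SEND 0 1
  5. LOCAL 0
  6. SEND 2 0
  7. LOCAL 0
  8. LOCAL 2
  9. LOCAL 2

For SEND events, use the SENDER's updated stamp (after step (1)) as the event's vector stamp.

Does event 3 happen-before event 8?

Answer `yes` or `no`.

Initial: VV[0]=[0, 0, 0]
Initial: VV[1]=[0, 0, 0]
Initial: VV[2]=[0, 0, 0]
Event 1: LOCAL 2: VV[2][2]++ -> VV[2]=[0, 0, 1]
Event 2: LOCAL 1: VV[1][1]++ -> VV[1]=[0, 1, 0]
Event 3: LOCAL 1: VV[1][1]++ -> VV[1]=[0, 2, 0]
Event 4: SEND 0->1: VV[0][0]++ -> VV[0]=[1, 0, 0], msg_vec=[1, 0, 0]; VV[1]=max(VV[1],msg_vec) then VV[1][1]++ -> VV[1]=[1, 3, 0]
Event 5: LOCAL 0: VV[0][0]++ -> VV[0]=[2, 0, 0]
Event 6: SEND 2->0: VV[2][2]++ -> VV[2]=[0, 0, 2], msg_vec=[0, 0, 2]; VV[0]=max(VV[0],msg_vec) then VV[0][0]++ -> VV[0]=[3, 0, 2]
Event 7: LOCAL 0: VV[0][0]++ -> VV[0]=[4, 0, 2]
Event 8: LOCAL 2: VV[2][2]++ -> VV[2]=[0, 0, 3]
Event 9: LOCAL 2: VV[2][2]++ -> VV[2]=[0, 0, 4]
Event 3 stamp: [0, 2, 0]
Event 8 stamp: [0, 0, 3]
[0, 2, 0] <= [0, 0, 3]? False. Equal? False. Happens-before: False

Answer: no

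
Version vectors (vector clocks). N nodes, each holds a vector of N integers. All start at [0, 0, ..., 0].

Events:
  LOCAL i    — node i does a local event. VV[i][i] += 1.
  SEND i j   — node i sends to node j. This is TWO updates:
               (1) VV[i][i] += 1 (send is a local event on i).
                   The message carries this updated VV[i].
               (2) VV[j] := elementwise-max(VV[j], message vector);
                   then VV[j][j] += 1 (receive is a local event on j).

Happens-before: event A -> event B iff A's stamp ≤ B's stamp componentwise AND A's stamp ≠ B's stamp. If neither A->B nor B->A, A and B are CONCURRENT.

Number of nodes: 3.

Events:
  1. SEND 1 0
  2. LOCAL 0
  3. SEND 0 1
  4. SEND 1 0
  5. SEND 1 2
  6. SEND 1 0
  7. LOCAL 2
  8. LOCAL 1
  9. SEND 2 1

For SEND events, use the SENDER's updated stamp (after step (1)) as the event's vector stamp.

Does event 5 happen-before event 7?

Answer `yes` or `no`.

Initial: VV[0]=[0, 0, 0]
Initial: VV[1]=[0, 0, 0]
Initial: VV[2]=[0, 0, 0]
Event 1: SEND 1->0: VV[1][1]++ -> VV[1]=[0, 1, 0], msg_vec=[0, 1, 0]; VV[0]=max(VV[0],msg_vec) then VV[0][0]++ -> VV[0]=[1, 1, 0]
Event 2: LOCAL 0: VV[0][0]++ -> VV[0]=[2, 1, 0]
Event 3: SEND 0->1: VV[0][0]++ -> VV[0]=[3, 1, 0], msg_vec=[3, 1, 0]; VV[1]=max(VV[1],msg_vec) then VV[1][1]++ -> VV[1]=[3, 2, 0]
Event 4: SEND 1->0: VV[1][1]++ -> VV[1]=[3, 3, 0], msg_vec=[3, 3, 0]; VV[0]=max(VV[0],msg_vec) then VV[0][0]++ -> VV[0]=[4, 3, 0]
Event 5: SEND 1->2: VV[1][1]++ -> VV[1]=[3, 4, 0], msg_vec=[3, 4, 0]; VV[2]=max(VV[2],msg_vec) then VV[2][2]++ -> VV[2]=[3, 4, 1]
Event 6: SEND 1->0: VV[1][1]++ -> VV[1]=[3, 5, 0], msg_vec=[3, 5, 0]; VV[0]=max(VV[0],msg_vec) then VV[0][0]++ -> VV[0]=[5, 5, 0]
Event 7: LOCAL 2: VV[2][2]++ -> VV[2]=[3, 4, 2]
Event 8: LOCAL 1: VV[1][1]++ -> VV[1]=[3, 6, 0]
Event 9: SEND 2->1: VV[2][2]++ -> VV[2]=[3, 4, 3], msg_vec=[3, 4, 3]; VV[1]=max(VV[1],msg_vec) then VV[1][1]++ -> VV[1]=[3, 7, 3]
Event 5 stamp: [3, 4, 0]
Event 7 stamp: [3, 4, 2]
[3, 4, 0] <= [3, 4, 2]? True. Equal? False. Happens-before: True

Answer: yes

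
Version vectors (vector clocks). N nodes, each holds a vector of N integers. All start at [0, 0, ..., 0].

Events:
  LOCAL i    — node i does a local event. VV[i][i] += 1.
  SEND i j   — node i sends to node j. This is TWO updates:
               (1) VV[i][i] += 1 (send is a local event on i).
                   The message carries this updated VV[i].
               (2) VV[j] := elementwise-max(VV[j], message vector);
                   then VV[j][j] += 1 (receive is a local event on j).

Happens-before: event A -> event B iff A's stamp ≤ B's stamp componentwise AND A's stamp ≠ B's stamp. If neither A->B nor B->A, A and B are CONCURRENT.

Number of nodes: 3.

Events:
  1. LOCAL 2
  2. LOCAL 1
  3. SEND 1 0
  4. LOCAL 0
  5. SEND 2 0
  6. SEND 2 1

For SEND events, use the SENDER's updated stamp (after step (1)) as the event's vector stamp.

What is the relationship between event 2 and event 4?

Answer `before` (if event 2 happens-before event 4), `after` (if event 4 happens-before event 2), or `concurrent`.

Initial: VV[0]=[0, 0, 0]
Initial: VV[1]=[0, 0, 0]
Initial: VV[2]=[0, 0, 0]
Event 1: LOCAL 2: VV[2][2]++ -> VV[2]=[0, 0, 1]
Event 2: LOCAL 1: VV[1][1]++ -> VV[1]=[0, 1, 0]
Event 3: SEND 1->0: VV[1][1]++ -> VV[1]=[0, 2, 0], msg_vec=[0, 2, 0]; VV[0]=max(VV[0],msg_vec) then VV[0][0]++ -> VV[0]=[1, 2, 0]
Event 4: LOCAL 0: VV[0][0]++ -> VV[0]=[2, 2, 0]
Event 5: SEND 2->0: VV[2][2]++ -> VV[2]=[0, 0, 2], msg_vec=[0, 0, 2]; VV[0]=max(VV[0],msg_vec) then VV[0][0]++ -> VV[0]=[3, 2, 2]
Event 6: SEND 2->1: VV[2][2]++ -> VV[2]=[0, 0, 3], msg_vec=[0, 0, 3]; VV[1]=max(VV[1],msg_vec) then VV[1][1]++ -> VV[1]=[0, 3, 3]
Event 2 stamp: [0, 1, 0]
Event 4 stamp: [2, 2, 0]
[0, 1, 0] <= [2, 2, 0]? True
[2, 2, 0] <= [0, 1, 0]? False
Relation: before

Answer: before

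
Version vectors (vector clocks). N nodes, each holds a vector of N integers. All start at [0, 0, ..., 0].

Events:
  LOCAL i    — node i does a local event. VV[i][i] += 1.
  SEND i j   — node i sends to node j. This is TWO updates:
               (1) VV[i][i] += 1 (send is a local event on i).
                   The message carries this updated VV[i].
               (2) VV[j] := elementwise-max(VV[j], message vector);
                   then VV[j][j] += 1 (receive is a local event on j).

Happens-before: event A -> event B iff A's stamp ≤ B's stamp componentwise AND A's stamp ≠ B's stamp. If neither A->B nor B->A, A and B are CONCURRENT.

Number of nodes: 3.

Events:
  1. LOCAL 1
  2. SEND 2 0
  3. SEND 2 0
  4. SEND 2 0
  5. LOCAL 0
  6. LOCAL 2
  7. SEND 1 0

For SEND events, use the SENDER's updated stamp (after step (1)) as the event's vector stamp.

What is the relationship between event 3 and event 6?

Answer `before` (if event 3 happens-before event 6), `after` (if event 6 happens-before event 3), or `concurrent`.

Initial: VV[0]=[0, 0, 0]
Initial: VV[1]=[0, 0, 0]
Initial: VV[2]=[0, 0, 0]
Event 1: LOCAL 1: VV[1][1]++ -> VV[1]=[0, 1, 0]
Event 2: SEND 2->0: VV[2][2]++ -> VV[2]=[0, 0, 1], msg_vec=[0, 0, 1]; VV[0]=max(VV[0],msg_vec) then VV[0][0]++ -> VV[0]=[1, 0, 1]
Event 3: SEND 2->0: VV[2][2]++ -> VV[2]=[0, 0, 2], msg_vec=[0, 0, 2]; VV[0]=max(VV[0],msg_vec) then VV[0][0]++ -> VV[0]=[2, 0, 2]
Event 4: SEND 2->0: VV[2][2]++ -> VV[2]=[0, 0, 3], msg_vec=[0, 0, 3]; VV[0]=max(VV[0],msg_vec) then VV[0][0]++ -> VV[0]=[3, 0, 3]
Event 5: LOCAL 0: VV[0][0]++ -> VV[0]=[4, 0, 3]
Event 6: LOCAL 2: VV[2][2]++ -> VV[2]=[0, 0, 4]
Event 7: SEND 1->0: VV[1][1]++ -> VV[1]=[0, 2, 0], msg_vec=[0, 2, 0]; VV[0]=max(VV[0],msg_vec) then VV[0][0]++ -> VV[0]=[5, 2, 3]
Event 3 stamp: [0, 0, 2]
Event 6 stamp: [0, 0, 4]
[0, 0, 2] <= [0, 0, 4]? True
[0, 0, 4] <= [0, 0, 2]? False
Relation: before

Answer: before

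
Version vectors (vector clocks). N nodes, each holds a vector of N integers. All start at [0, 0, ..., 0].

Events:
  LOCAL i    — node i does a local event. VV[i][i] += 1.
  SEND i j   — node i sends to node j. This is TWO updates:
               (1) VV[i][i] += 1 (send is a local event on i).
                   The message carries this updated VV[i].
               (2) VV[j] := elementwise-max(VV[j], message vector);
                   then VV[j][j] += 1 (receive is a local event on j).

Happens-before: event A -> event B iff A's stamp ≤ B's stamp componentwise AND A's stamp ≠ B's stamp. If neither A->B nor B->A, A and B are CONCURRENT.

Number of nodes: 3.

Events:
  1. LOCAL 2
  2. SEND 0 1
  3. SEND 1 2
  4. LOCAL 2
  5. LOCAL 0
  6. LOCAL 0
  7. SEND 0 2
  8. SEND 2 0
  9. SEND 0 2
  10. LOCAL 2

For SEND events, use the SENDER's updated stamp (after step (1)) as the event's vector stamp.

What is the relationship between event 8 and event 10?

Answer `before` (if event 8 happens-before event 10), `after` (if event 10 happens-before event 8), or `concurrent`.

Answer: before

Derivation:
Initial: VV[0]=[0, 0, 0]
Initial: VV[1]=[0, 0, 0]
Initial: VV[2]=[0, 0, 0]
Event 1: LOCAL 2: VV[2][2]++ -> VV[2]=[0, 0, 1]
Event 2: SEND 0->1: VV[0][0]++ -> VV[0]=[1, 0, 0], msg_vec=[1, 0, 0]; VV[1]=max(VV[1],msg_vec) then VV[1][1]++ -> VV[1]=[1, 1, 0]
Event 3: SEND 1->2: VV[1][1]++ -> VV[1]=[1, 2, 0], msg_vec=[1, 2, 0]; VV[2]=max(VV[2],msg_vec) then VV[2][2]++ -> VV[2]=[1, 2, 2]
Event 4: LOCAL 2: VV[2][2]++ -> VV[2]=[1, 2, 3]
Event 5: LOCAL 0: VV[0][0]++ -> VV[0]=[2, 0, 0]
Event 6: LOCAL 0: VV[0][0]++ -> VV[0]=[3, 0, 0]
Event 7: SEND 0->2: VV[0][0]++ -> VV[0]=[4, 0, 0], msg_vec=[4, 0, 0]; VV[2]=max(VV[2],msg_vec) then VV[2][2]++ -> VV[2]=[4, 2, 4]
Event 8: SEND 2->0: VV[2][2]++ -> VV[2]=[4, 2, 5], msg_vec=[4, 2, 5]; VV[0]=max(VV[0],msg_vec) then VV[0][0]++ -> VV[0]=[5, 2, 5]
Event 9: SEND 0->2: VV[0][0]++ -> VV[0]=[6, 2, 5], msg_vec=[6, 2, 5]; VV[2]=max(VV[2],msg_vec) then VV[2][2]++ -> VV[2]=[6, 2, 6]
Event 10: LOCAL 2: VV[2][2]++ -> VV[2]=[6, 2, 7]
Event 8 stamp: [4, 2, 5]
Event 10 stamp: [6, 2, 7]
[4, 2, 5] <= [6, 2, 7]? True
[6, 2, 7] <= [4, 2, 5]? False
Relation: before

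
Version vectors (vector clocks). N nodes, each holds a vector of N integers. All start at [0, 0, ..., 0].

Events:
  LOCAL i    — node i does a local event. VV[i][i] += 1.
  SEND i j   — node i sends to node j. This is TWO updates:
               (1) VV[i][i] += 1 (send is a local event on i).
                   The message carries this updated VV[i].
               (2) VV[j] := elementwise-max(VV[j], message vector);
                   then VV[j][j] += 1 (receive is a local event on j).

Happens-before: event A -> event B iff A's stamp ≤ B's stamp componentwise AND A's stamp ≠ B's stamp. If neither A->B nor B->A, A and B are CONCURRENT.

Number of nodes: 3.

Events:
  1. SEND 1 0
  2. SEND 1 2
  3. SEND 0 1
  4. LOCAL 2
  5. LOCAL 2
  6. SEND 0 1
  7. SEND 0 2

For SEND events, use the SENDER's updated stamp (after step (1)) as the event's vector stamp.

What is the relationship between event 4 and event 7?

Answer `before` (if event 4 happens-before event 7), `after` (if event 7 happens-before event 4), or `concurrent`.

Answer: concurrent

Derivation:
Initial: VV[0]=[0, 0, 0]
Initial: VV[1]=[0, 0, 0]
Initial: VV[2]=[0, 0, 0]
Event 1: SEND 1->0: VV[1][1]++ -> VV[1]=[0, 1, 0], msg_vec=[0, 1, 0]; VV[0]=max(VV[0],msg_vec) then VV[0][0]++ -> VV[0]=[1, 1, 0]
Event 2: SEND 1->2: VV[1][1]++ -> VV[1]=[0, 2, 0], msg_vec=[0, 2, 0]; VV[2]=max(VV[2],msg_vec) then VV[2][2]++ -> VV[2]=[0, 2, 1]
Event 3: SEND 0->1: VV[0][0]++ -> VV[0]=[2, 1, 0], msg_vec=[2, 1, 0]; VV[1]=max(VV[1],msg_vec) then VV[1][1]++ -> VV[1]=[2, 3, 0]
Event 4: LOCAL 2: VV[2][2]++ -> VV[2]=[0, 2, 2]
Event 5: LOCAL 2: VV[2][2]++ -> VV[2]=[0, 2, 3]
Event 6: SEND 0->1: VV[0][0]++ -> VV[0]=[3, 1, 0], msg_vec=[3, 1, 0]; VV[1]=max(VV[1],msg_vec) then VV[1][1]++ -> VV[1]=[3, 4, 0]
Event 7: SEND 0->2: VV[0][0]++ -> VV[0]=[4, 1, 0], msg_vec=[4, 1, 0]; VV[2]=max(VV[2],msg_vec) then VV[2][2]++ -> VV[2]=[4, 2, 4]
Event 4 stamp: [0, 2, 2]
Event 7 stamp: [4, 1, 0]
[0, 2, 2] <= [4, 1, 0]? False
[4, 1, 0] <= [0, 2, 2]? False
Relation: concurrent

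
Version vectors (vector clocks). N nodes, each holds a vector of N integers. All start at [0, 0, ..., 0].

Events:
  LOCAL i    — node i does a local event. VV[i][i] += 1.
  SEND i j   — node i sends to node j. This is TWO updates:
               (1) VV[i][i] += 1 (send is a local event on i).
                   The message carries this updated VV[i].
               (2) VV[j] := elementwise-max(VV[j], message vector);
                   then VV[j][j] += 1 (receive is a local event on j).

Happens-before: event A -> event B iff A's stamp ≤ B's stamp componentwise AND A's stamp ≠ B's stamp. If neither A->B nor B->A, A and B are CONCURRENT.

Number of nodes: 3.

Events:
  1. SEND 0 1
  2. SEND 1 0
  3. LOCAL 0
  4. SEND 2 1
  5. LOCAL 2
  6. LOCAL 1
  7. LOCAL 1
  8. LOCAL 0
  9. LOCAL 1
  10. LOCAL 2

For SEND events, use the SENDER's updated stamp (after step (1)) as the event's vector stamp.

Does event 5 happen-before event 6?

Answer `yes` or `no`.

Answer: no

Derivation:
Initial: VV[0]=[0, 0, 0]
Initial: VV[1]=[0, 0, 0]
Initial: VV[2]=[0, 0, 0]
Event 1: SEND 0->1: VV[0][0]++ -> VV[0]=[1, 0, 0], msg_vec=[1, 0, 0]; VV[1]=max(VV[1],msg_vec) then VV[1][1]++ -> VV[1]=[1, 1, 0]
Event 2: SEND 1->0: VV[1][1]++ -> VV[1]=[1, 2, 0], msg_vec=[1, 2, 0]; VV[0]=max(VV[0],msg_vec) then VV[0][0]++ -> VV[0]=[2, 2, 0]
Event 3: LOCAL 0: VV[0][0]++ -> VV[0]=[3, 2, 0]
Event 4: SEND 2->1: VV[2][2]++ -> VV[2]=[0, 0, 1], msg_vec=[0, 0, 1]; VV[1]=max(VV[1],msg_vec) then VV[1][1]++ -> VV[1]=[1, 3, 1]
Event 5: LOCAL 2: VV[2][2]++ -> VV[2]=[0, 0, 2]
Event 6: LOCAL 1: VV[1][1]++ -> VV[1]=[1, 4, 1]
Event 7: LOCAL 1: VV[1][1]++ -> VV[1]=[1, 5, 1]
Event 8: LOCAL 0: VV[0][0]++ -> VV[0]=[4, 2, 0]
Event 9: LOCAL 1: VV[1][1]++ -> VV[1]=[1, 6, 1]
Event 10: LOCAL 2: VV[2][2]++ -> VV[2]=[0, 0, 3]
Event 5 stamp: [0, 0, 2]
Event 6 stamp: [1, 4, 1]
[0, 0, 2] <= [1, 4, 1]? False. Equal? False. Happens-before: False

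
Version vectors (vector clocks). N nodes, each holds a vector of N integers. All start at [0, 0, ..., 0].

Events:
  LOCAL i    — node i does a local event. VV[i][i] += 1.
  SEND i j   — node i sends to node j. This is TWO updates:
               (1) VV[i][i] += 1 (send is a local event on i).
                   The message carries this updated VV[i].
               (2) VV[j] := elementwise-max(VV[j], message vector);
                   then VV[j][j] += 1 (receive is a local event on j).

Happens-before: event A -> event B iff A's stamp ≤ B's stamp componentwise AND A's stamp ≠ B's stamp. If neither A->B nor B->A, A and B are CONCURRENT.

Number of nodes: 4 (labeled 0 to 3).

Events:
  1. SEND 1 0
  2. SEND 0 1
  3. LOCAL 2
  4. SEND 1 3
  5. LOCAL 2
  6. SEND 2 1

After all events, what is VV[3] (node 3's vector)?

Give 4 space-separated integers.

Initial: VV[0]=[0, 0, 0, 0]
Initial: VV[1]=[0, 0, 0, 0]
Initial: VV[2]=[0, 0, 0, 0]
Initial: VV[3]=[0, 0, 0, 0]
Event 1: SEND 1->0: VV[1][1]++ -> VV[1]=[0, 1, 0, 0], msg_vec=[0, 1, 0, 0]; VV[0]=max(VV[0],msg_vec) then VV[0][0]++ -> VV[0]=[1, 1, 0, 0]
Event 2: SEND 0->1: VV[0][0]++ -> VV[0]=[2, 1, 0, 0], msg_vec=[2, 1, 0, 0]; VV[1]=max(VV[1],msg_vec) then VV[1][1]++ -> VV[1]=[2, 2, 0, 0]
Event 3: LOCAL 2: VV[2][2]++ -> VV[2]=[0, 0, 1, 0]
Event 4: SEND 1->3: VV[1][1]++ -> VV[1]=[2, 3, 0, 0], msg_vec=[2, 3, 0, 0]; VV[3]=max(VV[3],msg_vec) then VV[3][3]++ -> VV[3]=[2, 3, 0, 1]
Event 5: LOCAL 2: VV[2][2]++ -> VV[2]=[0, 0, 2, 0]
Event 6: SEND 2->1: VV[2][2]++ -> VV[2]=[0, 0, 3, 0], msg_vec=[0, 0, 3, 0]; VV[1]=max(VV[1],msg_vec) then VV[1][1]++ -> VV[1]=[2, 4, 3, 0]
Final vectors: VV[0]=[2, 1, 0, 0]; VV[1]=[2, 4, 3, 0]; VV[2]=[0, 0, 3, 0]; VV[3]=[2, 3, 0, 1]

Answer: 2 3 0 1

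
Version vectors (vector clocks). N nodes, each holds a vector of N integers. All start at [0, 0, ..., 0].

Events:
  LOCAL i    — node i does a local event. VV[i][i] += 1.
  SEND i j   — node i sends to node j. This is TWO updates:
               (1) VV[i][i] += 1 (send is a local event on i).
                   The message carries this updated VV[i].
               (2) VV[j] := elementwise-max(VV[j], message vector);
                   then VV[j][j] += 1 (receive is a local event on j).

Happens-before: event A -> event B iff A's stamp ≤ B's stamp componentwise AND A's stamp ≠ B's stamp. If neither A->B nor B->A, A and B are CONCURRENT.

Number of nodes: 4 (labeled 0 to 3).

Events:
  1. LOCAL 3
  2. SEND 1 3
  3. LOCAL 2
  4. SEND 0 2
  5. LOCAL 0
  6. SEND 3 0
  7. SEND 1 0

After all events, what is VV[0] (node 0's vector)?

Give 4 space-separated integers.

Answer: 4 2 0 3

Derivation:
Initial: VV[0]=[0, 0, 0, 0]
Initial: VV[1]=[0, 0, 0, 0]
Initial: VV[2]=[0, 0, 0, 0]
Initial: VV[3]=[0, 0, 0, 0]
Event 1: LOCAL 3: VV[3][3]++ -> VV[3]=[0, 0, 0, 1]
Event 2: SEND 1->3: VV[1][1]++ -> VV[1]=[0, 1, 0, 0], msg_vec=[0, 1, 0, 0]; VV[3]=max(VV[3],msg_vec) then VV[3][3]++ -> VV[3]=[0, 1, 0, 2]
Event 3: LOCAL 2: VV[2][2]++ -> VV[2]=[0, 0, 1, 0]
Event 4: SEND 0->2: VV[0][0]++ -> VV[0]=[1, 0, 0, 0], msg_vec=[1, 0, 0, 0]; VV[2]=max(VV[2],msg_vec) then VV[2][2]++ -> VV[2]=[1, 0, 2, 0]
Event 5: LOCAL 0: VV[0][0]++ -> VV[0]=[2, 0, 0, 0]
Event 6: SEND 3->0: VV[3][3]++ -> VV[3]=[0, 1, 0, 3], msg_vec=[0, 1, 0, 3]; VV[0]=max(VV[0],msg_vec) then VV[0][0]++ -> VV[0]=[3, 1, 0, 3]
Event 7: SEND 1->0: VV[1][1]++ -> VV[1]=[0, 2, 0, 0], msg_vec=[0, 2, 0, 0]; VV[0]=max(VV[0],msg_vec) then VV[0][0]++ -> VV[0]=[4, 2, 0, 3]
Final vectors: VV[0]=[4, 2, 0, 3]; VV[1]=[0, 2, 0, 0]; VV[2]=[1, 0, 2, 0]; VV[3]=[0, 1, 0, 3]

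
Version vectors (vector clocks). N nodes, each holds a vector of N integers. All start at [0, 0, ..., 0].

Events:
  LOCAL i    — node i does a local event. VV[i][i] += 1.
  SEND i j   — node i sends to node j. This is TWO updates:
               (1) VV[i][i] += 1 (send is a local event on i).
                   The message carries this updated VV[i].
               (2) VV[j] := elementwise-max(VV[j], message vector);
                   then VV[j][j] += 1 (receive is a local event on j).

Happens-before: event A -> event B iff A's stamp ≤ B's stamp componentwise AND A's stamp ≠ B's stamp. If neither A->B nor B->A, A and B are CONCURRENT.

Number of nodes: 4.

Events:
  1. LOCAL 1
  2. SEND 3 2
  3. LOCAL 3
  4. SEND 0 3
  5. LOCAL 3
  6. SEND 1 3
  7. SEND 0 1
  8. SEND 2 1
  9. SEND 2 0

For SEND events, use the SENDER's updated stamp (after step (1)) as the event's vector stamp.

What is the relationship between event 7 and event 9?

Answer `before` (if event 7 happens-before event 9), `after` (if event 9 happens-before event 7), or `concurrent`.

Initial: VV[0]=[0, 0, 0, 0]
Initial: VV[1]=[0, 0, 0, 0]
Initial: VV[2]=[0, 0, 0, 0]
Initial: VV[3]=[0, 0, 0, 0]
Event 1: LOCAL 1: VV[1][1]++ -> VV[1]=[0, 1, 0, 0]
Event 2: SEND 3->2: VV[3][3]++ -> VV[3]=[0, 0, 0, 1], msg_vec=[0, 0, 0, 1]; VV[2]=max(VV[2],msg_vec) then VV[2][2]++ -> VV[2]=[0, 0, 1, 1]
Event 3: LOCAL 3: VV[3][3]++ -> VV[3]=[0, 0, 0, 2]
Event 4: SEND 0->3: VV[0][0]++ -> VV[0]=[1, 0, 0, 0], msg_vec=[1, 0, 0, 0]; VV[3]=max(VV[3],msg_vec) then VV[3][3]++ -> VV[3]=[1, 0, 0, 3]
Event 5: LOCAL 3: VV[3][3]++ -> VV[3]=[1, 0, 0, 4]
Event 6: SEND 1->3: VV[1][1]++ -> VV[1]=[0, 2, 0, 0], msg_vec=[0, 2, 0, 0]; VV[3]=max(VV[3],msg_vec) then VV[3][3]++ -> VV[3]=[1, 2, 0, 5]
Event 7: SEND 0->1: VV[0][0]++ -> VV[0]=[2, 0, 0, 0], msg_vec=[2, 0, 0, 0]; VV[1]=max(VV[1],msg_vec) then VV[1][1]++ -> VV[1]=[2, 3, 0, 0]
Event 8: SEND 2->1: VV[2][2]++ -> VV[2]=[0, 0, 2, 1], msg_vec=[0, 0, 2, 1]; VV[1]=max(VV[1],msg_vec) then VV[1][1]++ -> VV[1]=[2, 4, 2, 1]
Event 9: SEND 2->0: VV[2][2]++ -> VV[2]=[0, 0, 3, 1], msg_vec=[0, 0, 3, 1]; VV[0]=max(VV[0],msg_vec) then VV[0][0]++ -> VV[0]=[3, 0, 3, 1]
Event 7 stamp: [2, 0, 0, 0]
Event 9 stamp: [0, 0, 3, 1]
[2, 0, 0, 0] <= [0, 0, 3, 1]? False
[0, 0, 3, 1] <= [2, 0, 0, 0]? False
Relation: concurrent

Answer: concurrent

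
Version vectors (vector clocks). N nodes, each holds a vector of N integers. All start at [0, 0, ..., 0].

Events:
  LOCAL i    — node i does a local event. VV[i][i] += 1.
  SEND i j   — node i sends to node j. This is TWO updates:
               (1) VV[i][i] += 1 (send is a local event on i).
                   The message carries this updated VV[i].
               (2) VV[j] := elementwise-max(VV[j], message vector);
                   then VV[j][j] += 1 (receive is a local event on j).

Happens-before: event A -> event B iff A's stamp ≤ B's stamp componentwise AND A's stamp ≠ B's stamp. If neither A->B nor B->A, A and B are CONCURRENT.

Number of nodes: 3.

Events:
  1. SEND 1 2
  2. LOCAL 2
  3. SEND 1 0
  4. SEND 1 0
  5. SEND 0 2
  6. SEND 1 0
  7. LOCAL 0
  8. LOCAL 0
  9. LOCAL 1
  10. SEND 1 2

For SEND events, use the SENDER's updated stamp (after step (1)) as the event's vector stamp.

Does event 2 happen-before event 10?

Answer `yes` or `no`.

Initial: VV[0]=[0, 0, 0]
Initial: VV[1]=[0, 0, 0]
Initial: VV[2]=[0, 0, 0]
Event 1: SEND 1->2: VV[1][1]++ -> VV[1]=[0, 1, 0], msg_vec=[0, 1, 0]; VV[2]=max(VV[2],msg_vec) then VV[2][2]++ -> VV[2]=[0, 1, 1]
Event 2: LOCAL 2: VV[2][2]++ -> VV[2]=[0, 1, 2]
Event 3: SEND 1->0: VV[1][1]++ -> VV[1]=[0, 2, 0], msg_vec=[0, 2, 0]; VV[0]=max(VV[0],msg_vec) then VV[0][0]++ -> VV[0]=[1, 2, 0]
Event 4: SEND 1->0: VV[1][1]++ -> VV[1]=[0, 3, 0], msg_vec=[0, 3, 0]; VV[0]=max(VV[0],msg_vec) then VV[0][0]++ -> VV[0]=[2, 3, 0]
Event 5: SEND 0->2: VV[0][0]++ -> VV[0]=[3, 3, 0], msg_vec=[3, 3, 0]; VV[2]=max(VV[2],msg_vec) then VV[2][2]++ -> VV[2]=[3, 3, 3]
Event 6: SEND 1->0: VV[1][1]++ -> VV[1]=[0, 4, 0], msg_vec=[0, 4, 0]; VV[0]=max(VV[0],msg_vec) then VV[0][0]++ -> VV[0]=[4, 4, 0]
Event 7: LOCAL 0: VV[0][0]++ -> VV[0]=[5, 4, 0]
Event 8: LOCAL 0: VV[0][0]++ -> VV[0]=[6, 4, 0]
Event 9: LOCAL 1: VV[1][1]++ -> VV[1]=[0, 5, 0]
Event 10: SEND 1->2: VV[1][1]++ -> VV[1]=[0, 6, 0], msg_vec=[0, 6, 0]; VV[2]=max(VV[2],msg_vec) then VV[2][2]++ -> VV[2]=[3, 6, 4]
Event 2 stamp: [0, 1, 2]
Event 10 stamp: [0, 6, 0]
[0, 1, 2] <= [0, 6, 0]? False. Equal? False. Happens-before: False

Answer: no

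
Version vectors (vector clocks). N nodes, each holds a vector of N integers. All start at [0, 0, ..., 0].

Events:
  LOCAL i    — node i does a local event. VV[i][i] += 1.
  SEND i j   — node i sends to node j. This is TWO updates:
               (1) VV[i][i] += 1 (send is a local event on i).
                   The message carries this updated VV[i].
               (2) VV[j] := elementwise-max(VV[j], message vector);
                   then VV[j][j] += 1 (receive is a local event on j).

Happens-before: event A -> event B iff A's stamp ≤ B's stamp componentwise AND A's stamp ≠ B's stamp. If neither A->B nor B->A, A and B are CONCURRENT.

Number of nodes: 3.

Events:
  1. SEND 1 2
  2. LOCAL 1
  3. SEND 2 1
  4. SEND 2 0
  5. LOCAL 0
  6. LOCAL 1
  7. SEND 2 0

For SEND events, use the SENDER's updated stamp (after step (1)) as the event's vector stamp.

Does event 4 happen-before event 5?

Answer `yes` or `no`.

Initial: VV[0]=[0, 0, 0]
Initial: VV[1]=[0, 0, 0]
Initial: VV[2]=[0, 0, 0]
Event 1: SEND 1->2: VV[1][1]++ -> VV[1]=[0, 1, 0], msg_vec=[0, 1, 0]; VV[2]=max(VV[2],msg_vec) then VV[2][2]++ -> VV[2]=[0, 1, 1]
Event 2: LOCAL 1: VV[1][1]++ -> VV[1]=[0, 2, 0]
Event 3: SEND 2->1: VV[2][2]++ -> VV[2]=[0, 1, 2], msg_vec=[0, 1, 2]; VV[1]=max(VV[1],msg_vec) then VV[1][1]++ -> VV[1]=[0, 3, 2]
Event 4: SEND 2->0: VV[2][2]++ -> VV[2]=[0, 1, 3], msg_vec=[0, 1, 3]; VV[0]=max(VV[0],msg_vec) then VV[0][0]++ -> VV[0]=[1, 1, 3]
Event 5: LOCAL 0: VV[0][0]++ -> VV[0]=[2, 1, 3]
Event 6: LOCAL 1: VV[1][1]++ -> VV[1]=[0, 4, 2]
Event 7: SEND 2->0: VV[2][2]++ -> VV[2]=[0, 1, 4], msg_vec=[0, 1, 4]; VV[0]=max(VV[0],msg_vec) then VV[0][0]++ -> VV[0]=[3, 1, 4]
Event 4 stamp: [0, 1, 3]
Event 5 stamp: [2, 1, 3]
[0, 1, 3] <= [2, 1, 3]? True. Equal? False. Happens-before: True

Answer: yes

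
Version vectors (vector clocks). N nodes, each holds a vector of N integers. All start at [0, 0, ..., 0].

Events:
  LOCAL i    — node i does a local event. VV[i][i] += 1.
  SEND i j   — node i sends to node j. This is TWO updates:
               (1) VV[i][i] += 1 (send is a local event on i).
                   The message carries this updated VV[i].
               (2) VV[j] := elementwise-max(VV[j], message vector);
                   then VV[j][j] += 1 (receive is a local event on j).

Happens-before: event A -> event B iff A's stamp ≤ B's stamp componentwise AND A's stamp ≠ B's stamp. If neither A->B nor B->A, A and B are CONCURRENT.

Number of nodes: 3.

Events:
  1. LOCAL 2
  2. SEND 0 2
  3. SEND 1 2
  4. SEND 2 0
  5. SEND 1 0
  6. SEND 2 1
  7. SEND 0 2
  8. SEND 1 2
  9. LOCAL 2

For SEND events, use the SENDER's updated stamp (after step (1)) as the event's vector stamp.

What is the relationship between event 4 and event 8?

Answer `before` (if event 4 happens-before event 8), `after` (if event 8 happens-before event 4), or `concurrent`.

Answer: before

Derivation:
Initial: VV[0]=[0, 0, 0]
Initial: VV[1]=[0, 0, 0]
Initial: VV[2]=[0, 0, 0]
Event 1: LOCAL 2: VV[2][2]++ -> VV[2]=[0, 0, 1]
Event 2: SEND 0->2: VV[0][0]++ -> VV[0]=[1, 0, 0], msg_vec=[1, 0, 0]; VV[2]=max(VV[2],msg_vec) then VV[2][2]++ -> VV[2]=[1, 0, 2]
Event 3: SEND 1->2: VV[1][1]++ -> VV[1]=[0, 1, 0], msg_vec=[0, 1, 0]; VV[2]=max(VV[2],msg_vec) then VV[2][2]++ -> VV[2]=[1, 1, 3]
Event 4: SEND 2->0: VV[2][2]++ -> VV[2]=[1, 1, 4], msg_vec=[1, 1, 4]; VV[0]=max(VV[0],msg_vec) then VV[0][0]++ -> VV[0]=[2, 1, 4]
Event 5: SEND 1->0: VV[1][1]++ -> VV[1]=[0, 2, 0], msg_vec=[0, 2, 0]; VV[0]=max(VV[0],msg_vec) then VV[0][0]++ -> VV[0]=[3, 2, 4]
Event 6: SEND 2->1: VV[2][2]++ -> VV[2]=[1, 1, 5], msg_vec=[1, 1, 5]; VV[1]=max(VV[1],msg_vec) then VV[1][1]++ -> VV[1]=[1, 3, 5]
Event 7: SEND 0->2: VV[0][0]++ -> VV[0]=[4, 2, 4], msg_vec=[4, 2, 4]; VV[2]=max(VV[2],msg_vec) then VV[2][2]++ -> VV[2]=[4, 2, 6]
Event 8: SEND 1->2: VV[1][1]++ -> VV[1]=[1, 4, 5], msg_vec=[1, 4, 5]; VV[2]=max(VV[2],msg_vec) then VV[2][2]++ -> VV[2]=[4, 4, 7]
Event 9: LOCAL 2: VV[2][2]++ -> VV[2]=[4, 4, 8]
Event 4 stamp: [1, 1, 4]
Event 8 stamp: [1, 4, 5]
[1, 1, 4] <= [1, 4, 5]? True
[1, 4, 5] <= [1, 1, 4]? False
Relation: before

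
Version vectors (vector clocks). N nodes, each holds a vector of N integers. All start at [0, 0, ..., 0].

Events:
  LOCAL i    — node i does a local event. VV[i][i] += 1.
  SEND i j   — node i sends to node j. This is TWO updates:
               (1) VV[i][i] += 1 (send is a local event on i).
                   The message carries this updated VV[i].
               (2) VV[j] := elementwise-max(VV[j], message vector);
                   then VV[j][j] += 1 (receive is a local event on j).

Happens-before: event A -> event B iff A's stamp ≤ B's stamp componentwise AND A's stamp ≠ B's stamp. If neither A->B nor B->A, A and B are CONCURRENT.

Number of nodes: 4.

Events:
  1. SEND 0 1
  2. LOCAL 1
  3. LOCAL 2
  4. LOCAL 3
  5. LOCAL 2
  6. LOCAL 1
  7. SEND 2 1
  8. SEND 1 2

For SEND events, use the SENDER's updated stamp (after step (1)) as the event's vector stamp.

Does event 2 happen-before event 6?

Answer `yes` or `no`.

Initial: VV[0]=[0, 0, 0, 0]
Initial: VV[1]=[0, 0, 0, 0]
Initial: VV[2]=[0, 0, 0, 0]
Initial: VV[3]=[0, 0, 0, 0]
Event 1: SEND 0->1: VV[0][0]++ -> VV[0]=[1, 0, 0, 0], msg_vec=[1, 0, 0, 0]; VV[1]=max(VV[1],msg_vec) then VV[1][1]++ -> VV[1]=[1, 1, 0, 0]
Event 2: LOCAL 1: VV[1][1]++ -> VV[1]=[1, 2, 0, 0]
Event 3: LOCAL 2: VV[2][2]++ -> VV[2]=[0, 0, 1, 0]
Event 4: LOCAL 3: VV[3][3]++ -> VV[3]=[0, 0, 0, 1]
Event 5: LOCAL 2: VV[2][2]++ -> VV[2]=[0, 0, 2, 0]
Event 6: LOCAL 1: VV[1][1]++ -> VV[1]=[1, 3, 0, 0]
Event 7: SEND 2->1: VV[2][2]++ -> VV[2]=[0, 0, 3, 0], msg_vec=[0, 0, 3, 0]; VV[1]=max(VV[1],msg_vec) then VV[1][1]++ -> VV[1]=[1, 4, 3, 0]
Event 8: SEND 1->2: VV[1][1]++ -> VV[1]=[1, 5, 3, 0], msg_vec=[1, 5, 3, 0]; VV[2]=max(VV[2],msg_vec) then VV[2][2]++ -> VV[2]=[1, 5, 4, 0]
Event 2 stamp: [1, 2, 0, 0]
Event 6 stamp: [1, 3, 0, 0]
[1, 2, 0, 0] <= [1, 3, 0, 0]? True. Equal? False. Happens-before: True

Answer: yes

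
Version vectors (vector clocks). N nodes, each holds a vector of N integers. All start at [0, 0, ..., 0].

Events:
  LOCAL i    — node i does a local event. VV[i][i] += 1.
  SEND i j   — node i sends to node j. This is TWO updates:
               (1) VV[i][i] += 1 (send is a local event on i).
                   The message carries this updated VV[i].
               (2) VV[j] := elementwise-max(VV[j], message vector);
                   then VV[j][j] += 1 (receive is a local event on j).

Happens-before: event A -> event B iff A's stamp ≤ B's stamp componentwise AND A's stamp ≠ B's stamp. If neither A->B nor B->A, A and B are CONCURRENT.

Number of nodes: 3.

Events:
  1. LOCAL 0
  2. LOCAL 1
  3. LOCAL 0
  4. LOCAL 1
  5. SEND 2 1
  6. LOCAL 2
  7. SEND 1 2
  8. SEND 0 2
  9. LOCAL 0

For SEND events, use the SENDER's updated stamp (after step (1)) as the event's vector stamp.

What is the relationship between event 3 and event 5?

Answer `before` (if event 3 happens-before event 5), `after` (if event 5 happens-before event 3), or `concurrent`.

Answer: concurrent

Derivation:
Initial: VV[0]=[0, 0, 0]
Initial: VV[1]=[0, 0, 0]
Initial: VV[2]=[0, 0, 0]
Event 1: LOCAL 0: VV[0][0]++ -> VV[0]=[1, 0, 0]
Event 2: LOCAL 1: VV[1][1]++ -> VV[1]=[0, 1, 0]
Event 3: LOCAL 0: VV[0][0]++ -> VV[0]=[2, 0, 0]
Event 4: LOCAL 1: VV[1][1]++ -> VV[1]=[0, 2, 0]
Event 5: SEND 2->1: VV[2][2]++ -> VV[2]=[0, 0, 1], msg_vec=[0, 0, 1]; VV[1]=max(VV[1],msg_vec) then VV[1][1]++ -> VV[1]=[0, 3, 1]
Event 6: LOCAL 2: VV[2][2]++ -> VV[2]=[0, 0, 2]
Event 7: SEND 1->2: VV[1][1]++ -> VV[1]=[0, 4, 1], msg_vec=[0, 4, 1]; VV[2]=max(VV[2],msg_vec) then VV[2][2]++ -> VV[2]=[0, 4, 3]
Event 8: SEND 0->2: VV[0][0]++ -> VV[0]=[3, 0, 0], msg_vec=[3, 0, 0]; VV[2]=max(VV[2],msg_vec) then VV[2][2]++ -> VV[2]=[3, 4, 4]
Event 9: LOCAL 0: VV[0][0]++ -> VV[0]=[4, 0, 0]
Event 3 stamp: [2, 0, 0]
Event 5 stamp: [0, 0, 1]
[2, 0, 0] <= [0, 0, 1]? False
[0, 0, 1] <= [2, 0, 0]? False
Relation: concurrent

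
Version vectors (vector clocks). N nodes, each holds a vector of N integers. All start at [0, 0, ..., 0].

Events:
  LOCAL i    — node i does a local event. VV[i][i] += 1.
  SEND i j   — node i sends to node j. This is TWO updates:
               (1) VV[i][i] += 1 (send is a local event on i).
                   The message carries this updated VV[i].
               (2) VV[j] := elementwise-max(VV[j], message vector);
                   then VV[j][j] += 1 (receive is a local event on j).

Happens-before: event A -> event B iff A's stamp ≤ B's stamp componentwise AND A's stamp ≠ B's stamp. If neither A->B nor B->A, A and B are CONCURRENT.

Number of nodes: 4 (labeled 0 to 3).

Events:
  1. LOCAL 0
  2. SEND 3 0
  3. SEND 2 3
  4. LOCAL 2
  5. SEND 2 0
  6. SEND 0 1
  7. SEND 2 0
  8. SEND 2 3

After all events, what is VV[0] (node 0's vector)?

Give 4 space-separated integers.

Answer: 5 0 4 1

Derivation:
Initial: VV[0]=[0, 0, 0, 0]
Initial: VV[1]=[0, 0, 0, 0]
Initial: VV[2]=[0, 0, 0, 0]
Initial: VV[3]=[0, 0, 0, 0]
Event 1: LOCAL 0: VV[0][0]++ -> VV[0]=[1, 0, 0, 0]
Event 2: SEND 3->0: VV[3][3]++ -> VV[3]=[0, 0, 0, 1], msg_vec=[0, 0, 0, 1]; VV[0]=max(VV[0],msg_vec) then VV[0][0]++ -> VV[0]=[2, 0, 0, 1]
Event 3: SEND 2->3: VV[2][2]++ -> VV[2]=[0, 0, 1, 0], msg_vec=[0, 0, 1, 0]; VV[3]=max(VV[3],msg_vec) then VV[3][3]++ -> VV[3]=[0, 0, 1, 2]
Event 4: LOCAL 2: VV[2][2]++ -> VV[2]=[0, 0, 2, 0]
Event 5: SEND 2->0: VV[2][2]++ -> VV[2]=[0, 0, 3, 0], msg_vec=[0, 0, 3, 0]; VV[0]=max(VV[0],msg_vec) then VV[0][0]++ -> VV[0]=[3, 0, 3, 1]
Event 6: SEND 0->1: VV[0][0]++ -> VV[0]=[4, 0, 3, 1], msg_vec=[4, 0, 3, 1]; VV[1]=max(VV[1],msg_vec) then VV[1][1]++ -> VV[1]=[4, 1, 3, 1]
Event 7: SEND 2->0: VV[2][2]++ -> VV[2]=[0, 0, 4, 0], msg_vec=[0, 0, 4, 0]; VV[0]=max(VV[0],msg_vec) then VV[0][0]++ -> VV[0]=[5, 0, 4, 1]
Event 8: SEND 2->3: VV[2][2]++ -> VV[2]=[0, 0, 5, 0], msg_vec=[0, 0, 5, 0]; VV[3]=max(VV[3],msg_vec) then VV[3][3]++ -> VV[3]=[0, 0, 5, 3]
Final vectors: VV[0]=[5, 0, 4, 1]; VV[1]=[4, 1, 3, 1]; VV[2]=[0, 0, 5, 0]; VV[3]=[0, 0, 5, 3]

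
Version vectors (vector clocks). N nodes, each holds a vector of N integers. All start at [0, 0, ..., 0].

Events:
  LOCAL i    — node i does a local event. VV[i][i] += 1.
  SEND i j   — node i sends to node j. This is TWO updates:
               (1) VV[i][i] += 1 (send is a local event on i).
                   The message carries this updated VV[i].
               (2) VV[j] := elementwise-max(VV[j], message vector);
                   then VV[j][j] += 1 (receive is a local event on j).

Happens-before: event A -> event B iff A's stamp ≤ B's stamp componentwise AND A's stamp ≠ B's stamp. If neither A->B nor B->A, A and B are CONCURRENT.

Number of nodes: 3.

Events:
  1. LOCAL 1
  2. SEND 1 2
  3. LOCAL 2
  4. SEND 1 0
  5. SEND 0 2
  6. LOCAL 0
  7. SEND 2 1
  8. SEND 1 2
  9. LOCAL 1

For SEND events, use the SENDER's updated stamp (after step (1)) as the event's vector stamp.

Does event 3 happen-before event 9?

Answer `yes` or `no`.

Initial: VV[0]=[0, 0, 0]
Initial: VV[1]=[0, 0, 0]
Initial: VV[2]=[0, 0, 0]
Event 1: LOCAL 1: VV[1][1]++ -> VV[1]=[0, 1, 0]
Event 2: SEND 1->2: VV[1][1]++ -> VV[1]=[0, 2, 0], msg_vec=[0, 2, 0]; VV[2]=max(VV[2],msg_vec) then VV[2][2]++ -> VV[2]=[0, 2, 1]
Event 3: LOCAL 2: VV[2][2]++ -> VV[2]=[0, 2, 2]
Event 4: SEND 1->0: VV[1][1]++ -> VV[1]=[0, 3, 0], msg_vec=[0, 3, 0]; VV[0]=max(VV[0],msg_vec) then VV[0][0]++ -> VV[0]=[1, 3, 0]
Event 5: SEND 0->2: VV[0][0]++ -> VV[0]=[2, 3, 0], msg_vec=[2, 3, 0]; VV[2]=max(VV[2],msg_vec) then VV[2][2]++ -> VV[2]=[2, 3, 3]
Event 6: LOCAL 0: VV[0][0]++ -> VV[0]=[3, 3, 0]
Event 7: SEND 2->1: VV[2][2]++ -> VV[2]=[2, 3, 4], msg_vec=[2, 3, 4]; VV[1]=max(VV[1],msg_vec) then VV[1][1]++ -> VV[1]=[2, 4, 4]
Event 8: SEND 1->2: VV[1][1]++ -> VV[1]=[2, 5, 4], msg_vec=[2, 5, 4]; VV[2]=max(VV[2],msg_vec) then VV[2][2]++ -> VV[2]=[2, 5, 5]
Event 9: LOCAL 1: VV[1][1]++ -> VV[1]=[2, 6, 4]
Event 3 stamp: [0, 2, 2]
Event 9 stamp: [2, 6, 4]
[0, 2, 2] <= [2, 6, 4]? True. Equal? False. Happens-before: True

Answer: yes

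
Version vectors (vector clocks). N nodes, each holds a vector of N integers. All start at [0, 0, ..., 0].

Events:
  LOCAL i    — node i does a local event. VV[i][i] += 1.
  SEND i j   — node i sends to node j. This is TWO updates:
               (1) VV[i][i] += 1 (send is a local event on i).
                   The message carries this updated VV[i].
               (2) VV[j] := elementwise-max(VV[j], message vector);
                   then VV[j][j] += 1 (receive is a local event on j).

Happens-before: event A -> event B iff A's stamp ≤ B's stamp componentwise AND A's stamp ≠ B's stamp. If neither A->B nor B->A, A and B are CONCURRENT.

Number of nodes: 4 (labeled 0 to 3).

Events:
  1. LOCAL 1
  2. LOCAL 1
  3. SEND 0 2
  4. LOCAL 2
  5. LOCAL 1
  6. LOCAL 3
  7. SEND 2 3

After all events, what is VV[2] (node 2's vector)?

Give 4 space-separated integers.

Answer: 1 0 3 0

Derivation:
Initial: VV[0]=[0, 0, 0, 0]
Initial: VV[1]=[0, 0, 0, 0]
Initial: VV[2]=[0, 0, 0, 0]
Initial: VV[3]=[0, 0, 0, 0]
Event 1: LOCAL 1: VV[1][1]++ -> VV[1]=[0, 1, 0, 0]
Event 2: LOCAL 1: VV[1][1]++ -> VV[1]=[0, 2, 0, 0]
Event 3: SEND 0->2: VV[0][0]++ -> VV[0]=[1, 0, 0, 0], msg_vec=[1, 0, 0, 0]; VV[2]=max(VV[2],msg_vec) then VV[2][2]++ -> VV[2]=[1, 0, 1, 0]
Event 4: LOCAL 2: VV[2][2]++ -> VV[2]=[1, 0, 2, 0]
Event 5: LOCAL 1: VV[1][1]++ -> VV[1]=[0, 3, 0, 0]
Event 6: LOCAL 3: VV[3][3]++ -> VV[3]=[0, 0, 0, 1]
Event 7: SEND 2->3: VV[2][2]++ -> VV[2]=[1, 0, 3, 0], msg_vec=[1, 0, 3, 0]; VV[3]=max(VV[3],msg_vec) then VV[3][3]++ -> VV[3]=[1, 0, 3, 2]
Final vectors: VV[0]=[1, 0, 0, 0]; VV[1]=[0, 3, 0, 0]; VV[2]=[1, 0, 3, 0]; VV[3]=[1, 0, 3, 2]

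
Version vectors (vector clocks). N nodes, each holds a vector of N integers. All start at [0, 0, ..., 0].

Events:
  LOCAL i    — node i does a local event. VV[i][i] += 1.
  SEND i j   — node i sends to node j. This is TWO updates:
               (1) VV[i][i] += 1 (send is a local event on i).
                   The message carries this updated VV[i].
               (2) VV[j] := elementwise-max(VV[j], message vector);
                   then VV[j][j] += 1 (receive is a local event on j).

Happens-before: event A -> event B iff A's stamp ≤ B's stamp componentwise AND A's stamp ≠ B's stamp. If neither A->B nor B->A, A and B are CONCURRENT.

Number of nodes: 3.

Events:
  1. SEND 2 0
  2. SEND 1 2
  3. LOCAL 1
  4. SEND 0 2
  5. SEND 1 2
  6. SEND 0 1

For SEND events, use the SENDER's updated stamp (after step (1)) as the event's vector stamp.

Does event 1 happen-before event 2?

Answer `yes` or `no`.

Answer: no

Derivation:
Initial: VV[0]=[0, 0, 0]
Initial: VV[1]=[0, 0, 0]
Initial: VV[2]=[0, 0, 0]
Event 1: SEND 2->0: VV[2][2]++ -> VV[2]=[0, 0, 1], msg_vec=[0, 0, 1]; VV[0]=max(VV[0],msg_vec) then VV[0][0]++ -> VV[0]=[1, 0, 1]
Event 2: SEND 1->2: VV[1][1]++ -> VV[1]=[0, 1, 0], msg_vec=[0, 1, 0]; VV[2]=max(VV[2],msg_vec) then VV[2][2]++ -> VV[2]=[0, 1, 2]
Event 3: LOCAL 1: VV[1][1]++ -> VV[1]=[0, 2, 0]
Event 4: SEND 0->2: VV[0][0]++ -> VV[0]=[2, 0, 1], msg_vec=[2, 0, 1]; VV[2]=max(VV[2],msg_vec) then VV[2][2]++ -> VV[2]=[2, 1, 3]
Event 5: SEND 1->2: VV[1][1]++ -> VV[1]=[0, 3, 0], msg_vec=[0, 3, 0]; VV[2]=max(VV[2],msg_vec) then VV[2][2]++ -> VV[2]=[2, 3, 4]
Event 6: SEND 0->1: VV[0][0]++ -> VV[0]=[3, 0, 1], msg_vec=[3, 0, 1]; VV[1]=max(VV[1],msg_vec) then VV[1][1]++ -> VV[1]=[3, 4, 1]
Event 1 stamp: [0, 0, 1]
Event 2 stamp: [0, 1, 0]
[0, 0, 1] <= [0, 1, 0]? False. Equal? False. Happens-before: False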